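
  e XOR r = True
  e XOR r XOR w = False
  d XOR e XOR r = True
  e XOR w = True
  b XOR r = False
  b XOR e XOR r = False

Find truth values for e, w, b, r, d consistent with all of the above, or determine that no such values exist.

e: False; w: True; b: True; r: True; d: False

e XOR r = F XOR T = True ✓
e XOR r XOR w = F XOR T XOR T = False ✓
d XOR e XOR r = F XOR F XOR T = True ✓
e XOR w = F XOR T = True ✓
b XOR r = T XOR T = False ✓
b XOR e XOR r = T XOR F XOR T = False ✓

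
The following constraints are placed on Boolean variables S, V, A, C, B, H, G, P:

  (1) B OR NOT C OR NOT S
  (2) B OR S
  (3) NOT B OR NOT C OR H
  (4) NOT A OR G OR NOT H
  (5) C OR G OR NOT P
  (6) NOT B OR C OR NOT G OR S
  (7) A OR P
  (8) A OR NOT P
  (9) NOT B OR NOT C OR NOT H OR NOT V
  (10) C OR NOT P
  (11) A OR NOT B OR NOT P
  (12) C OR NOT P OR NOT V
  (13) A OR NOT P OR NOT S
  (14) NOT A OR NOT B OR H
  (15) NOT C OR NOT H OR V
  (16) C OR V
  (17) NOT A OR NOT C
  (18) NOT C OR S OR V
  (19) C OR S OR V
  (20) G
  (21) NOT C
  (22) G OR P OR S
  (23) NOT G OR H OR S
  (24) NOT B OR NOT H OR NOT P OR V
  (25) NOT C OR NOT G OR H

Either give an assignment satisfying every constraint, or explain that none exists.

Unit clause (G) forces G = True.
Unit clause (NOT C) forces C = False.
In (C OR NOT P) only NOT P is left, so P = False.
In (C OR V) only V is left, so V = True.
In (A OR P) only A is left, so A = True.
Try S = False:
  (B OR S) forces B = True.
  clause (NOT B OR C OR NOT G OR S) is falsified — backtrack.
So S = True.
Set B = True.
  then (NOT A OR NOT B OR H) forces H = True.
All clauses satisfied.

S = True; V = True; A = True; C = False; B = True; H = True; G = True; P = False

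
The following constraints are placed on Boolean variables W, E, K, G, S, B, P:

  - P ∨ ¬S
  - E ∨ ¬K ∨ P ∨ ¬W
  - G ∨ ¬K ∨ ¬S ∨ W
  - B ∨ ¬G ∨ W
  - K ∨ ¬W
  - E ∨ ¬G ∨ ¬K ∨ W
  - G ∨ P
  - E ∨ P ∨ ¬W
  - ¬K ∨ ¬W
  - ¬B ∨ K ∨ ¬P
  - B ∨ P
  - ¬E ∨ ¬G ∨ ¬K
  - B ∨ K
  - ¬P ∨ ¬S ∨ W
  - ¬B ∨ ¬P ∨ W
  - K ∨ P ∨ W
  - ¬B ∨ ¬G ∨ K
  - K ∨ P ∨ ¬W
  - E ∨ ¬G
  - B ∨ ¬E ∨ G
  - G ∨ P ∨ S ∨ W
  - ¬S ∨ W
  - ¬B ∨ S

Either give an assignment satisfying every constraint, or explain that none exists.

Set W = False.
  then (¬S ∨ W) forces S = False.
  then (¬B ∨ S) forces B = False.
  then (B ∨ ¬G ∨ W) forces G = False.
  then (G ∨ P) forces P = True.
  then (B ∨ K) forces K = True.
  then (B ∨ ¬E ∨ G) forces E = False.
All clauses satisfied.

W = False, E = False, K = True, G = False, S = False, B = False, P = True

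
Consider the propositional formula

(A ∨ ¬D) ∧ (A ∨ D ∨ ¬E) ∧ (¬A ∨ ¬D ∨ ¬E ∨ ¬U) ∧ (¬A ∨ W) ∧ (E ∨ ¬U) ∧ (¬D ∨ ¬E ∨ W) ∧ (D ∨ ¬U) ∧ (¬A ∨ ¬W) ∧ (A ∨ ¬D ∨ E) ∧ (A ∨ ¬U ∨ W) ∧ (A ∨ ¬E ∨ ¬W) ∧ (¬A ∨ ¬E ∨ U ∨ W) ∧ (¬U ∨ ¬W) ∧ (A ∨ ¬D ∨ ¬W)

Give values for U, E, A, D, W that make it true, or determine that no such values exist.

U: False, E: False, A: False, D: False, W: True

Try U = True:
  (E ∨ ¬U) forces E = True.
  (D ∨ ¬U) forces D = True.
  (A ∨ ¬D) forces A = True.
  clause (¬A ∨ ¬D ∨ ¬E ∨ ¬U) is falsified — backtrack.
So U = False.
Set E = False.
Set A = False.
  then (A ∨ ¬D) forces D = False.
Set W = True.
All clauses satisfied.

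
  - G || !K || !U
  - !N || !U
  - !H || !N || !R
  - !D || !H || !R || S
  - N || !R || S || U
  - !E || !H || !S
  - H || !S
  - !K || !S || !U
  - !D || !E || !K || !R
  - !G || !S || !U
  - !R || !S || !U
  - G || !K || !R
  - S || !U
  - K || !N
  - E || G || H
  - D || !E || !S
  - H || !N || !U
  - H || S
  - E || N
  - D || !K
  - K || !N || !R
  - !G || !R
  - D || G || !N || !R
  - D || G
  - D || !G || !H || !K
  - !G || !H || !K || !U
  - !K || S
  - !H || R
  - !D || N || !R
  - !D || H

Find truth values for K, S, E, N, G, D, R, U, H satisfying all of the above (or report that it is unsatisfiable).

Case G = True:
  (!G || !R) forces R = False.
  (!H || R) forces H = False.
  (H || !S) forces S = False.
  Clause (H || S) is falsified — contradiction.
Case G = False:
  (D || G) forces D = True.
  (!D || H) forces H = True.
  (!H || R) forces R = True.
  (!H || !N || !R) forces N = False.
  Clause (!D || N || !R) is falsified — contradiction.
Both cases fail, so the formula is unsatisfiable.

UNSATISFIABLE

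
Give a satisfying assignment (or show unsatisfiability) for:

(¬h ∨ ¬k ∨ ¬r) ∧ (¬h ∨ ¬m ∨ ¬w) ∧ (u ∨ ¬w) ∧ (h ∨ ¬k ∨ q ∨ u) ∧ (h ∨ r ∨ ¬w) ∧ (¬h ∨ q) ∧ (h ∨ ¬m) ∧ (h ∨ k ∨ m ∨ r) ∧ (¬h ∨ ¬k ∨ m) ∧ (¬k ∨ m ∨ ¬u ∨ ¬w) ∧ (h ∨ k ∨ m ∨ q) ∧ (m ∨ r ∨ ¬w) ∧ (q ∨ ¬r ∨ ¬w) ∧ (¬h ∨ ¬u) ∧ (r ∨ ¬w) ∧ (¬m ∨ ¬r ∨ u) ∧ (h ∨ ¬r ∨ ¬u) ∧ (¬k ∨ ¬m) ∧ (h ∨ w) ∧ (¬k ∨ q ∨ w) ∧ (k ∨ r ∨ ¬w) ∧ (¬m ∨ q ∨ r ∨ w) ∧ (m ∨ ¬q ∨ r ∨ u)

Try k = True:
  (¬k ∨ ¬m) forces m = False.
  (¬h ∨ ¬k ∨ m) forces h = False.
  (h ∨ w) forces w = True.
  (u ∨ ¬w) forces u = True.
  clause (¬k ∨ m ∨ ¬u ∨ ¬w) is falsified — backtrack.
So k = False.
Set u = False.
  then (u ∨ ¬w) forces w = False.
  then (h ∨ w) forces h = True.
  then (¬h ∨ q) forces q = True.
Set m = False.
  then (m ∨ ¬q ∨ r ∨ u) forces r = True.
All clauses satisfied.

k=F, u=F, m=F, w=F, h=T, q=T, r=T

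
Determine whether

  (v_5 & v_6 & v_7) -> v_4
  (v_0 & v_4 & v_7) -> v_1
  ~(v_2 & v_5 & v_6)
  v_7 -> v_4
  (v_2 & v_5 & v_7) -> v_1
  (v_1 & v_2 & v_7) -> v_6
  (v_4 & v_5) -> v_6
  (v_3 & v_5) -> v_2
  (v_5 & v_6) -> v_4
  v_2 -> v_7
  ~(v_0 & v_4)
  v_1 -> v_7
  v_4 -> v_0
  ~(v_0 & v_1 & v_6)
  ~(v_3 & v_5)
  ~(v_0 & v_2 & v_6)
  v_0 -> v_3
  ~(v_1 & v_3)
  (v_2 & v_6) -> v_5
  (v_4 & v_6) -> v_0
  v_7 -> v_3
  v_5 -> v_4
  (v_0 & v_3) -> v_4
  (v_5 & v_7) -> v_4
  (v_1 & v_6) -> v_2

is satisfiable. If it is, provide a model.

Try v_0 = True:
  (~v_0 | v_3) forces v_3 = True.
  (~v_1 | ~v_3) forces v_1 = False.
  (~v_0 | ~v_3 | v_4) forces v_4 = True.
  clause (~v_0 | ~v_4) is falsified — backtrack.
So v_0 = False.
  then (v_0 | ~v_4) forces v_4 = False.
  then (v_4 | ~v_7) forces v_7 = False.
  then (~v_1 | v_7) forces v_1 = False.
  then (~v_2 | v_7) forces v_2 = False.
  then (v_4 | ~v_5) forces v_5 = False.
Set v_3 = True.
Set v_6 = False.
All clauses satisfied.

v_0: False, v_1: False, v_2: False, v_3: True, v_4: False, v_5: False, v_6: False, v_7: False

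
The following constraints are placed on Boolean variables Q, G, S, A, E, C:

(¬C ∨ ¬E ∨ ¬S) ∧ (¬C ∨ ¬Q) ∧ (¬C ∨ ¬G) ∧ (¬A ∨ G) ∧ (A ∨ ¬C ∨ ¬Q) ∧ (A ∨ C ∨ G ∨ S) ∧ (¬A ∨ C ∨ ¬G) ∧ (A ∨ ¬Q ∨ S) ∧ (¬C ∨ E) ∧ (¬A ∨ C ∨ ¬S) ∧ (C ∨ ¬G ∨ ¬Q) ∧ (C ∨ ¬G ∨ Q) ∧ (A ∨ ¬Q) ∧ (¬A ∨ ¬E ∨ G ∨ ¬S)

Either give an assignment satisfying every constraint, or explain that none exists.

Try Q = True:
  (¬C ∨ ¬Q) forces C = False.
  (C ∨ ¬G ∨ ¬Q) forces G = False.
  (¬A ∨ G) forces A = False.
  clause (A ∨ ¬Q) is falsified — backtrack.
So Q = False.
Set G = False.
  then (¬A ∨ G) forces A = False.
Set S = True.
Set E = False.
  then (¬C ∨ E) forces C = False.
All clauses satisfied.

Q = False, G = False, S = True, A = False, E = False, C = False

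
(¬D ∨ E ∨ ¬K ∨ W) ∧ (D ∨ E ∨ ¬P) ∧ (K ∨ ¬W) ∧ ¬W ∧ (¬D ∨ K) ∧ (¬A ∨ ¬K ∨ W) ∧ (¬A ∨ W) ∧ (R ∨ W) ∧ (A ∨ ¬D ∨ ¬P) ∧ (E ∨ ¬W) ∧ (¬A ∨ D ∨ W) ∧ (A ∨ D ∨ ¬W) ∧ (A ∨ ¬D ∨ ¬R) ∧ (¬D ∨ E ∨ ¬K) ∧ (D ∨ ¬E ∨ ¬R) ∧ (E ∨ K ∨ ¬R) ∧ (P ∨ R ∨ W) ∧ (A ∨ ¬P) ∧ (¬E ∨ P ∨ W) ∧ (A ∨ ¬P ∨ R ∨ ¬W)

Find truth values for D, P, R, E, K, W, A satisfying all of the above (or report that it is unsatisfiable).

D: False; P: False; R: True; E: False; K: True; W: False; A: False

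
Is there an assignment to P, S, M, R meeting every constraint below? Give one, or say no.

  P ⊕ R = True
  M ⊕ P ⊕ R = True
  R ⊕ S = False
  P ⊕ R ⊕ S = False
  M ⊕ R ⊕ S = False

P = False, S = True, M = False, R = True

P ⊕ R = F ⊕ T = True ✓
M ⊕ P ⊕ R = F ⊕ F ⊕ T = True ✓
R ⊕ S = T ⊕ T = False ✓
P ⊕ R ⊕ S = F ⊕ T ⊕ T = False ✓
M ⊕ R ⊕ S = F ⊕ T ⊕ T = False ✓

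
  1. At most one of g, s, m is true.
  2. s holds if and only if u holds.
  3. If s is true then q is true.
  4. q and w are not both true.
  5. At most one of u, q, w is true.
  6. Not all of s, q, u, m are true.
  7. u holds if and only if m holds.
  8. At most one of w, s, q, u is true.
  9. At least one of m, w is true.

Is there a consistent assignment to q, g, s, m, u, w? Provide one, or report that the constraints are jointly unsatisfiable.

q=F; g=F; s=F; m=F; u=F; w=T

  (1) {g, s, m}: 0 true — at most one ✓
  (2) s=F, u=F — same ✓
  (3) s=F ⇒ q: vacuous ✓
  (4) q=F, w=T — not both ✓
  (5) {u, q, w}: 1 true — at most one ✓
  (6) {s, q, u, m}: 0/4 true — not all ✓
  (7) u=F, m=F — same ✓
  (8) {w, s, q, u}: 1 true — at most one ✓
  (9) {m, w}: 1 true — at least one ✓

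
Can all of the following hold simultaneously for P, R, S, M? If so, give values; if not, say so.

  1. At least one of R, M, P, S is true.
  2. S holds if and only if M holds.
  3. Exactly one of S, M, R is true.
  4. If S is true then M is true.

P = True, R = True, S = False, M = False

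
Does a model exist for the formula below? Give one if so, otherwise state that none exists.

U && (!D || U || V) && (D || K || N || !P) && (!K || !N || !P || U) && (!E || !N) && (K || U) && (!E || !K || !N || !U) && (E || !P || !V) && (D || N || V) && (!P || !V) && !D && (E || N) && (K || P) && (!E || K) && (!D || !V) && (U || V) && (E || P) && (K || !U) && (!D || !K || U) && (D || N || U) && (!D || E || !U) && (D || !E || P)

E: False; N: True; V: False; K: True; D: False; U: True; P: True

Unit clause (U) forces U = True.
Unit clause (!D) forces D = False.
In (K || !U) only K is left, so K = True.
Try E = True:
  (!E || !N) forces N = False.
  (D || N || V) forces V = True.
  (!P || !V) forces P = False.
  clause (D || !E || P) is falsified — backtrack.
So E = False.
  then (E || N) forces N = True.
  then (E || P) forces P = True.
  then (E || !P || !V) forces V = False.
All clauses satisfied.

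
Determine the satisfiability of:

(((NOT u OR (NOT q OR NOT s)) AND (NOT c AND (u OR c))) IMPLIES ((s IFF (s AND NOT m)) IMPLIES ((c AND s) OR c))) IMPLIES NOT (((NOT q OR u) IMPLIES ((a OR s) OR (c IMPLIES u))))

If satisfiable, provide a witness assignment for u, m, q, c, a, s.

u: True, m: False, q: False, c: False, a: True, s: True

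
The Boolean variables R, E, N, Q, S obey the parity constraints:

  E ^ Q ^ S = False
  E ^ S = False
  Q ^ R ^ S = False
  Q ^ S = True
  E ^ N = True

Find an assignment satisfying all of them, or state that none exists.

R = True, E = True, N = False, Q = False, S = True

E ^ Q ^ S = T ^ F ^ T = False ✓
E ^ S = T ^ T = False ✓
Q ^ R ^ S = F ^ T ^ T = False ✓
Q ^ S = F ^ T = True ✓
E ^ N = T ^ F = True ✓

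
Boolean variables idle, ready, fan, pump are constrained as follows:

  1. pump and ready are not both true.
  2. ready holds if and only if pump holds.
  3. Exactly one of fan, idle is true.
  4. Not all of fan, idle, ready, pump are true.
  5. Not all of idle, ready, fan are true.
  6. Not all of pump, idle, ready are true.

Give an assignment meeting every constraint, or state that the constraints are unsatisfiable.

idle=F, ready=F, fan=T, pump=F

  (1) pump=F, ready=F — not both ✓
  (2) ready=F, pump=F — same ✓
  (3) {fan, idle}: 1 true — exactly one ✓
  (4) {fan, idle, ready, pump}: 1/4 true — not all ✓
  (5) {idle, ready, fan}: 1/3 true — not all ✓
  (6) {pump, idle, ready}: 0/3 true — not all ✓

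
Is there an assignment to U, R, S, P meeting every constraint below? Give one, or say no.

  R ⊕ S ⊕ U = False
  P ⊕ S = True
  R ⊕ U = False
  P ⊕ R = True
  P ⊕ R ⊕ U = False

Adding constraints 1, 2, 5 mod 2: every variable appears an even number of times on the left, so the left side is 0.
But the right sides sum to 1 (mod 2). 0 ≠ 1 — the system is inconsistent.

The formula is unsatisfiable.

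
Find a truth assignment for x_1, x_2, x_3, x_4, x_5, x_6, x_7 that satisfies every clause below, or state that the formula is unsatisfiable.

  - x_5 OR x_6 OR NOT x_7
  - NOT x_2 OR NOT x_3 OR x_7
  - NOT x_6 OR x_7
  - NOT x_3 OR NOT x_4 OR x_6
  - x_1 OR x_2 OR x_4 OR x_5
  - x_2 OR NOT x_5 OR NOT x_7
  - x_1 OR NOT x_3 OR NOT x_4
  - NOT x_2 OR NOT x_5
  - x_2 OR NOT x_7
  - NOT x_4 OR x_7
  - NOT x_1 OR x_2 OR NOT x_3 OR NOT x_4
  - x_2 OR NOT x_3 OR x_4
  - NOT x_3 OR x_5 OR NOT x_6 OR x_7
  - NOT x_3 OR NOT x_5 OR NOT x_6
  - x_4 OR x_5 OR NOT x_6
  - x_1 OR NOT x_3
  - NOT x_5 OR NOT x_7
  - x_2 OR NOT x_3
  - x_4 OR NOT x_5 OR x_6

Set x_1 = True.
Set x_2 = True.
  then (NOT x_2 OR NOT x_5) forces x_5 = False.
Set x_3 = False.
Set x_4 = False.
  then (x_4 OR x_5 OR NOT x_6) forces x_6 = False.
  then (x_5 OR x_6 OR NOT x_7) forces x_7 = False.
All clauses satisfied.

x_1=T, x_2=T, x_3=F, x_4=F, x_5=F, x_6=F, x_7=F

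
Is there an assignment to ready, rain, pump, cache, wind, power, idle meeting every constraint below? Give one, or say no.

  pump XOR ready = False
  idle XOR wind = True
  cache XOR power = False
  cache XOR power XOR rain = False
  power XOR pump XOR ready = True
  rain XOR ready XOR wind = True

ready = True; rain = False; pump = True; cache = True; wind = False; power = True; idle = True

pump XOR ready = T XOR T = False ✓
idle XOR wind = T XOR F = True ✓
cache XOR power = T XOR T = False ✓
cache XOR power XOR rain = T XOR T XOR F = False ✓
power XOR pump XOR ready = T XOR T XOR T = True ✓
rain XOR ready XOR wind = F XOR T XOR F = True ✓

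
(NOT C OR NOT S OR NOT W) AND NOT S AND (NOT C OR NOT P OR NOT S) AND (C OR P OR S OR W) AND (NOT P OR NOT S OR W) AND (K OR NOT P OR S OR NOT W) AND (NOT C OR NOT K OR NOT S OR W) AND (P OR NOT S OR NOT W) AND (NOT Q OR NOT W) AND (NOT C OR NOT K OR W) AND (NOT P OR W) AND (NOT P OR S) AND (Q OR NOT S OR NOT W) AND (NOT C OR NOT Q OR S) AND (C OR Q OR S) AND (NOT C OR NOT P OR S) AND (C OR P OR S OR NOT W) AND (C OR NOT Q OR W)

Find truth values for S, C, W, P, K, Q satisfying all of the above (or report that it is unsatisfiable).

Unit clause (NOT S) forces S = False.
In (NOT P OR S) only NOT P is left, so P = False.
Try C = False:
  (C OR P OR S OR W) forces W = True.
  clause (C OR P OR S OR NOT W) is falsified — backtrack.
So C = True.
  then (NOT C OR NOT Q OR S) forces Q = False.
Set W = False.
  then (NOT C OR NOT K OR W) forces K = False.
All clauses satisfied.

S = False, C = True, W = False, P = False, K = False, Q = False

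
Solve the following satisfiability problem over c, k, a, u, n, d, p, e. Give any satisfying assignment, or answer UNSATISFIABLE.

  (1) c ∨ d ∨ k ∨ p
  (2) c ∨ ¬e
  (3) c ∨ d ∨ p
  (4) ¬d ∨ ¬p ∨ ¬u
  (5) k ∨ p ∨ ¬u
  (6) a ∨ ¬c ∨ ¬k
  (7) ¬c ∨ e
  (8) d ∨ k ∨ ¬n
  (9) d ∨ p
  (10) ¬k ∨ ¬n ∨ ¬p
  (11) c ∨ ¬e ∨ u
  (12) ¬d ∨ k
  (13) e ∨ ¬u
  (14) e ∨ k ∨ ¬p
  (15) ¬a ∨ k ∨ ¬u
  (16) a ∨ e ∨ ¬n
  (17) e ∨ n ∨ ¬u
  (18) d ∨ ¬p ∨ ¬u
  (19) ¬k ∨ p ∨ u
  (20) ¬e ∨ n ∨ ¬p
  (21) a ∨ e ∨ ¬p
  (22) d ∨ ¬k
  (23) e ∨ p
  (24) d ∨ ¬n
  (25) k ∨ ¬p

Set c = True.
  then (¬c ∨ e) forces e = True.
Try k = False:
  (¬d ∨ k) forces d = False.
  (d ∨ k ∨ ¬n) forces n = False.
  (d ∨ p) forces p = True.
  clause (¬e ∨ n ∨ ¬p) is falsified — backtrack.
So k = True.
  then (a ∨ ¬c ∨ ¬k) forces a = True.
  then (d ∨ ¬k) forces d = True.
Set u = True.
  then (¬d ∨ ¬p ∨ ¬u) forces p = False.
Set n = True.
All clauses satisfied.

c = True, k = True, a = True, u = True, n = True, d = True, p = False, e = True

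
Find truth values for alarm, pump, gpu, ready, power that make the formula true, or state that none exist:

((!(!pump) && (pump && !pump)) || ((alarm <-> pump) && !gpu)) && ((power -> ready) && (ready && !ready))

Case ready = True: the conjunct !ready is False.
Case ready = False: the conjunct ready is False.
Both cases fail — unsatisfiable.

Unsatisfiable — no assignment works.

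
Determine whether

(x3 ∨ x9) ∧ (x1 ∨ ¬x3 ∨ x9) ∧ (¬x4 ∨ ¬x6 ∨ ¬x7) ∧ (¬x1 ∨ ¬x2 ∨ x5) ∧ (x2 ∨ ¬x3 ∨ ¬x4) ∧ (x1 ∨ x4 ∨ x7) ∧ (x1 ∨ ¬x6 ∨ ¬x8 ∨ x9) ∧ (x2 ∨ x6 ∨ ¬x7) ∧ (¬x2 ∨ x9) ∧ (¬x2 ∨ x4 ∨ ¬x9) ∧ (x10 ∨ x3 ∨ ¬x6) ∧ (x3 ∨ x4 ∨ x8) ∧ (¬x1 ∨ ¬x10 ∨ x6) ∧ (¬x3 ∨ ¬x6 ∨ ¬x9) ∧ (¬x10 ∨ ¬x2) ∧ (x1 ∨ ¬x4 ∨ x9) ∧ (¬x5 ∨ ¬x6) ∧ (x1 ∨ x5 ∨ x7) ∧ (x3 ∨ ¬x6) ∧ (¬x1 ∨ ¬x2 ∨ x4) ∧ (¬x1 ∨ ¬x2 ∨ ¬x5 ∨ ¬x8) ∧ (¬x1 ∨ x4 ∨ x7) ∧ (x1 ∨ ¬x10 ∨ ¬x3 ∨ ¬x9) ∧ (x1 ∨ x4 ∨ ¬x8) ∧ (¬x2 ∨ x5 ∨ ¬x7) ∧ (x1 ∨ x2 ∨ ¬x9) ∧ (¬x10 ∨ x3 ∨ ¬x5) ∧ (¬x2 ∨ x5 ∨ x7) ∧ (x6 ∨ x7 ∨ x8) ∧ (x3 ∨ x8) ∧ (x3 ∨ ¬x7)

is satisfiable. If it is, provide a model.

x1=F, x2=T, x3=F, x4=T, x5=T, x6=F, x7=F, x8=T, x9=T, x10=F

Set x1 = False.
Try x2 = False:
  (x1 ∨ x2 ∨ ¬x9) forces x9 = False.
  (x3 ∨ x9) forces x3 = True.
  clause (x1 ∨ ¬x3 ∨ x9) is falsified — backtrack.
So x2 = True.
  then (¬x2 ∨ x9) forces x9 = True.
  then (¬x2 ∨ x4 ∨ ¬x9) forces x4 = True.
  then (¬x10 ∨ ¬x2) forces x10 = False.
Set x3 = False.
  then (x10 ∨ x3 ∨ ¬x6) forces x6 = False.
  then (x3 ∨ x8) forces x8 = True.
  then (x3 ∨ ¬x7) forces x7 = False.
  then (x1 ∨ x5 ∨ x7) forces x5 = True.
All clauses satisfied.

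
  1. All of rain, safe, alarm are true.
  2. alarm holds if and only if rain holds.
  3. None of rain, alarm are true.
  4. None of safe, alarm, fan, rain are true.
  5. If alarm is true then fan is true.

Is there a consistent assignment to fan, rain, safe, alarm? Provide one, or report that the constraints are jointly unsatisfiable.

No satisfying assignment exists.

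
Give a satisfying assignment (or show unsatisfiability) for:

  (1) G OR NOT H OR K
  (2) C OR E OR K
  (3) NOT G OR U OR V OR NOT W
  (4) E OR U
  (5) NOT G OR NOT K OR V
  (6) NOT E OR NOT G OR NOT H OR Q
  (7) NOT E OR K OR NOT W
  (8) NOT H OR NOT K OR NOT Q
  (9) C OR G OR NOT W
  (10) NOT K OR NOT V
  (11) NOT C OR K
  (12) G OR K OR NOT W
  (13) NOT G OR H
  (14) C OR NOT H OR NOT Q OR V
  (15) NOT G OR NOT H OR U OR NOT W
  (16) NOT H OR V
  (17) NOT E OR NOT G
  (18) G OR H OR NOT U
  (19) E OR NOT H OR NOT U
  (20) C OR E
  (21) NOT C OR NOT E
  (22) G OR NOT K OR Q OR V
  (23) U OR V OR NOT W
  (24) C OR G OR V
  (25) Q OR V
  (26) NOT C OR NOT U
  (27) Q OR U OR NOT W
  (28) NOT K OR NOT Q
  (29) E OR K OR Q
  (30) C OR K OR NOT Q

Set U = False.
  then (E OR U) forces E = True.
  then (NOT E OR NOT G) forces G = False.
  then (NOT C OR NOT E) forces C = False.
  then (C OR G OR V) forces V = True.
  then (C OR G OR NOT W) forces W = False.
  then (NOT K OR NOT V) forces K = False.
  then (C OR K OR NOT Q) forces Q = False.
  then (G OR NOT H OR K) forces H = False.
All clauses satisfied.

U: False, C: False, K: False, G: False, Q: False, H: False, V: True, E: True, W: False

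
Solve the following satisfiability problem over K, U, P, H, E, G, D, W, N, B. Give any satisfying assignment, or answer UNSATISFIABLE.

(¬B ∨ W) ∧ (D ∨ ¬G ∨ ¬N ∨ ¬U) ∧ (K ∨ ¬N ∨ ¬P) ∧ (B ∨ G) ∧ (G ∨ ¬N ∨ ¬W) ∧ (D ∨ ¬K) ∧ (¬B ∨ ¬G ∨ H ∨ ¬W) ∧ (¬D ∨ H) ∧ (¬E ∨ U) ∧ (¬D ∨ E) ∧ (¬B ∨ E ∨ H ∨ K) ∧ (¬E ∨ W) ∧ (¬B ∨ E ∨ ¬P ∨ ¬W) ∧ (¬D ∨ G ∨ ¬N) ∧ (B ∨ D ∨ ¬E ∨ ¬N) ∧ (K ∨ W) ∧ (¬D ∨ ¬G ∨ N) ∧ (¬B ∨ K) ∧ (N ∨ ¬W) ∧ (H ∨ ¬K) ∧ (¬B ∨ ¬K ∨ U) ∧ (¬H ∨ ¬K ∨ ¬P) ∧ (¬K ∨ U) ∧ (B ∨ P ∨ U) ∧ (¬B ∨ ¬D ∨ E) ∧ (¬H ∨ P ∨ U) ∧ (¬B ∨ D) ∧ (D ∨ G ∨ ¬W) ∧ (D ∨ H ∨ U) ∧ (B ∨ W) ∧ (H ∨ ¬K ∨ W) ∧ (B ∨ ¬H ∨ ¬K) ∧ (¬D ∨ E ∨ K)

K: True; U: True; P: False; H: True; E: True; G: True; D: True; W: True; N: True; B: True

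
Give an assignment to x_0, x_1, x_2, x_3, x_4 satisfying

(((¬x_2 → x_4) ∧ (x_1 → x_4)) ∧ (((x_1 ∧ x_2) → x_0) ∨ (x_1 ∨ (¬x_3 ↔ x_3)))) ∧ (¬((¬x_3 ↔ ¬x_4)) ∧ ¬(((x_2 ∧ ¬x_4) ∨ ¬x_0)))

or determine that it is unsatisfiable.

x_0=T, x_1=F, x_2=F, x_3=F, x_4=T

  ((¬x_2 → x_4) ∧ (x_1 → x_4)) ∧ (((x_1 ∧ x_2) → x_0) ∨ (x_1 ∨ (¬x_3 ↔ x_3))) = True
    (¬x_2 → x_4) ∧ (x_1 → x_4) = True
      ¬x_2 → x_4 = True
        ¬x_2 = True
      x_1 → x_4 = True
    ((x_1 ∧ x_2) → x_0) ∨ (x_1 ∨ (¬x_3 ↔ x_3)) = True
      (x_1 ∧ x_2) → x_0 = True
        x_1 ∧ x_2 = False
      x_1 ∨ (¬x_3 ↔ x_3) = False
        ¬x_3 ↔ x_3 = False
          ¬x_3 = True
  ¬((¬x_3 ↔ ¬x_4)) ∧ ¬(((x_2 ∧ ¬x_4) ∨ ¬x_0)) = True
    ¬((¬x_3 ↔ ¬x_4)) = True
      ¬x_3 ↔ ¬x_4 = False
        ¬x_3 = True
        ¬x_4 = False
    ¬(((x_2 ∧ ¬x_4) ∨ ¬x_0)) = True
      (x_2 ∧ ¬x_4) ∨ ¬x_0 = False
        x_2 ∧ ¬x_4 = False
          ¬x_4 = False
        ¬x_0 = False
Both conjuncts True, so the formula holds.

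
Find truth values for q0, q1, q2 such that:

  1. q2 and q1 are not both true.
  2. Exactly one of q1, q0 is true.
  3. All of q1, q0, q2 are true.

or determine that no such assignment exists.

Unsatisfiable — no assignment works.

Case q0 = True:
  (2) with q0=T forces q1 = False.
  Constraint (3) is violated (q1=F) — contradiction.
Case q0 = False:
  Constraint (3) is violated (q0=F) — contradiction.
Both cases fail — unsatisfiable.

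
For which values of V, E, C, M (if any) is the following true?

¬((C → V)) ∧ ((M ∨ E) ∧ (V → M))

V = False; E = True; C = True; M = False

  ¬((C → V)) = True
    C → V = False
  (M ∨ E) ∧ (V → M) = True
    M ∨ E = True
    V → M = True
Both conjuncts True, so the formula holds.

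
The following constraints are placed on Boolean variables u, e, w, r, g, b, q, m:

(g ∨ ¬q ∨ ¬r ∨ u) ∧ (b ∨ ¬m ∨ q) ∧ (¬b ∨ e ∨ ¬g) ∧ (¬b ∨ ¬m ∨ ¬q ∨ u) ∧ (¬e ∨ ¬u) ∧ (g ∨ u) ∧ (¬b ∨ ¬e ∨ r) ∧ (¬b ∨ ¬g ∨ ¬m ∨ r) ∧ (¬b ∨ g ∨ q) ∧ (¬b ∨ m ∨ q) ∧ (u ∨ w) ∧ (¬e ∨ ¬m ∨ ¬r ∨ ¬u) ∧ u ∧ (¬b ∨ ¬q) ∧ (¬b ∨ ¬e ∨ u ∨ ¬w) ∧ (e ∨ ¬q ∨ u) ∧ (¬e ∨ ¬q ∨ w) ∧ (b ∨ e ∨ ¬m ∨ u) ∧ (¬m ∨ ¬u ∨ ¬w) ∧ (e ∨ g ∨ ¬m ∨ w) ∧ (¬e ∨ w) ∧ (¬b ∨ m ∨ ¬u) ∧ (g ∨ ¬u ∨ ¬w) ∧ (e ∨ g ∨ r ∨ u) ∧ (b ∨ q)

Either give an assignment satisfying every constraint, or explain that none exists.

Unit clause (u) forces u = True.
In (¬e ∨ ¬u) only ¬e is left, so e = False.
Set w = True.
  then (¬m ∨ ¬u ∨ ¬w) forces m = False.
  then (¬b ∨ m ∨ ¬u) forces b = False.
  then (g ∨ ¬u ∨ ¬w) forces g = True.
  then (b ∨ q) forces q = True.
Set r = True.
All clauses satisfied.

u: True, e: False, w: True, r: True, g: True, b: False, q: True, m: False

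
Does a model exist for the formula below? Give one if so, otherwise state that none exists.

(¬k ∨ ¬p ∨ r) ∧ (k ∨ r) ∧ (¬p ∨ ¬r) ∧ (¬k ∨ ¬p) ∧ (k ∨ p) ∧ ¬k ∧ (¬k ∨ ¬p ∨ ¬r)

Case k = True:
  Clause (¬k) is falsified — contradiction.
Case k = False:
  (k ∨ r) forces r = True.
  (¬p ∨ ¬r) forces p = False.
  Clause (k ∨ p) is falsified — contradiction.
Both cases fail, so the formula is unsatisfiable.

The formula is unsatisfiable.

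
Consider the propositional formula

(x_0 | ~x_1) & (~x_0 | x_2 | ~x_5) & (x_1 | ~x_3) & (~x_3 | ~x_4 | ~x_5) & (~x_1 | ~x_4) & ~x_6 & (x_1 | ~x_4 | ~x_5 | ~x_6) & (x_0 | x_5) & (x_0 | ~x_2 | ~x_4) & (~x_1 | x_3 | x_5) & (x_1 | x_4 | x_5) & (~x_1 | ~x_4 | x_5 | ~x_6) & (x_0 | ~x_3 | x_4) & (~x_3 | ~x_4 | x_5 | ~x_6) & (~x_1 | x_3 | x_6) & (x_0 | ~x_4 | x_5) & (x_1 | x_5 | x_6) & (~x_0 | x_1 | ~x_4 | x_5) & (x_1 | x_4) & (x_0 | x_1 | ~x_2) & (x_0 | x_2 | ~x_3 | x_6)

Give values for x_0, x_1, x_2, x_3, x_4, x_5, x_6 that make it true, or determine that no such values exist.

x_0: True; x_1: True; x_2: True; x_3: True; x_4: False; x_5: False; x_6: False

Unit clause (~x_6) forces x_6 = False.
Set x_0 = True.
Set x_1 = True.
  then (~x_1 | ~x_4) forces x_4 = False.
  then (~x_1 | x_3 | x_6) forces x_3 = True.
Set x_2 = True.
Set x_5 = False.
All clauses satisfied.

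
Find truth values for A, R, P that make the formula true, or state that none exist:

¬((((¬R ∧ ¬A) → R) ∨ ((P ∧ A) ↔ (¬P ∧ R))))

Case R = True: the formula becomes ¬((True ∨ ((P ∧ A) ↔ ¬P))) = False.
Case R = False: the formula simplifies to ¬((A ∨ ¬((P ∧ A)))).
  A = True: this becomes ¬((True ∨ ¬P)) = False.
  A = False: this becomes ¬((False ∨ True)) = False.
Both cases fail — unsatisfiable.

No satisfying assignment exists.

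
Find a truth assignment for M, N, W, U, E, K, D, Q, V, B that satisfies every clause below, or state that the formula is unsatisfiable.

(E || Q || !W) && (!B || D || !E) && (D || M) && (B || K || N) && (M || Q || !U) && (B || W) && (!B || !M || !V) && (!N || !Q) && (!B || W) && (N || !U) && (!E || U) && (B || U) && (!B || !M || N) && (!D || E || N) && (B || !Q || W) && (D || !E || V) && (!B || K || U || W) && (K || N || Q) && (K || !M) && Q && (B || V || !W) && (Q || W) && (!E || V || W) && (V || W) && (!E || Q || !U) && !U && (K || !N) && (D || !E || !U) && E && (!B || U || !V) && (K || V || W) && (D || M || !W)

Case U = True:
  Clause (!U) is falsified — contradiction.
Case U = False:
  (!E || U) forces E = False.
  Clause (E) is falsified — contradiction.
Both cases fail, so the formula is unsatisfiable.

Unsatisfiable — no assignment works.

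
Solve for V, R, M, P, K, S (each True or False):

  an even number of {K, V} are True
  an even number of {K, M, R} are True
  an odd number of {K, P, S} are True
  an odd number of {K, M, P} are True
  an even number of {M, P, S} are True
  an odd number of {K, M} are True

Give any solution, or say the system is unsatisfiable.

V = False, R = True, M = True, P = False, K = False, S = True

{K, V}: 0 true → even ✓
{K, M, R}: 2 true → even ✓
{K, P, S}: 1 true → odd ✓
{K, M, P}: 1 true → odd ✓
{M, P, S}: 2 true → even ✓
{K, M}: 1 true → odd ✓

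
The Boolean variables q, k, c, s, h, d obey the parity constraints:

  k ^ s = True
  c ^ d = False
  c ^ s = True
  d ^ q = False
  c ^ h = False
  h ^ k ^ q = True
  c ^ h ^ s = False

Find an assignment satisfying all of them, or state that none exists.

q = True, k = True, c = True, s = False, h = True, d = True

k ^ s = T ^ F = True ✓
c ^ d = T ^ T = False ✓
c ^ s = T ^ F = True ✓
d ^ q = T ^ T = False ✓
c ^ h = T ^ T = False ✓
h ^ k ^ q = T ^ T ^ T = True ✓
c ^ h ^ s = T ^ T ^ F = False ✓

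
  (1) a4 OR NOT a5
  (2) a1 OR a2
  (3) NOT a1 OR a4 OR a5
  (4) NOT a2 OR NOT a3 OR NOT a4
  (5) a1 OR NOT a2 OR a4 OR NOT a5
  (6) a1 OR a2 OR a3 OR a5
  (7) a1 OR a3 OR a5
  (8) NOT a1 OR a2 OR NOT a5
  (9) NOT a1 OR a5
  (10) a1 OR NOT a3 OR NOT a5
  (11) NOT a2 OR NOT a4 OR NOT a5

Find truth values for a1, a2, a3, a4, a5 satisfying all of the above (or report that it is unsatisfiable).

a1 = False, a2 = True, a3 = True, a4 = False, a5 = False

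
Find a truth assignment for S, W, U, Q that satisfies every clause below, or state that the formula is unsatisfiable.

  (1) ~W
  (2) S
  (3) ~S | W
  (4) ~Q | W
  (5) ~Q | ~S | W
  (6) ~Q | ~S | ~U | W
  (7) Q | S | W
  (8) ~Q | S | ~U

Case S = True:
  (~W) forces W = False.
  Clause (~S | W) is falsified — contradiction.
Case S = False:
  Clause (S) is falsified — contradiction.
Both cases fail, so the formula is unsatisfiable.

Unsatisfiable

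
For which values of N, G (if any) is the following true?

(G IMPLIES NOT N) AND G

N = False, G = True

  G IMPLIES NOT N = True
    NOT N = True
Both conjuncts True, so the formula holds.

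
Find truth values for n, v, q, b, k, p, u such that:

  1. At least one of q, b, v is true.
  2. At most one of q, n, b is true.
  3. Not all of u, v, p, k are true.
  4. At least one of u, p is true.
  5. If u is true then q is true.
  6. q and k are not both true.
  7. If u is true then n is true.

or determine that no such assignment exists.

n=F, v=F, q=T, b=F, k=F, p=T, u=F

  (1) {q, b, v}: 1 true — at least one ✓
  (2) {q, n, b}: 1 true — at most one ✓
  (3) {u, v, p, k}: 1/4 true — not all ✓
  (4) {u, p}: 1 true — at least one ✓
  (5) u=F ⇒ q: vacuous ✓
  (6) q=T, k=F — not both ✓
  (7) u=F ⇒ n: vacuous ✓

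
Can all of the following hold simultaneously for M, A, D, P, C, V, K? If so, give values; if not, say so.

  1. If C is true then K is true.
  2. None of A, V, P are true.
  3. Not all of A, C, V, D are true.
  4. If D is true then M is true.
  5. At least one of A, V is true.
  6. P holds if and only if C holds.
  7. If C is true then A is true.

Case A = True:
  Constraint (2) is violated (A=T) — contradiction.
Case A = False:
  (2) forces V = False.
  Constraint (5) is violated (A=F, V=F) — contradiction.
Both cases fail — unsatisfiable.

No satisfying assignment exists.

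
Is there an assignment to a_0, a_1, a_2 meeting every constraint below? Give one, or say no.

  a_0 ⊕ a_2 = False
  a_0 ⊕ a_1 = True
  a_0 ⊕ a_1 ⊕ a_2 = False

a_0 = True; a_1 = False; a_2 = True

a_0 ⊕ a_2 = T ⊕ T = False ✓
a_0 ⊕ a_1 = T ⊕ F = True ✓
a_0 ⊕ a_1 ⊕ a_2 = T ⊕ F ⊕ T = False ✓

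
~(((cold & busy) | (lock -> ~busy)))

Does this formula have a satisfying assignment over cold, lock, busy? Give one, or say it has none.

cold = False, lock = True, busy = True

  ~(((cold & busy) | (lock -> ~busy))) = True
    (cold & busy) | (lock -> ~busy) = False
      cold & busy = False
      lock -> ~busy = False
        ~busy = False
The formula evaluates to True.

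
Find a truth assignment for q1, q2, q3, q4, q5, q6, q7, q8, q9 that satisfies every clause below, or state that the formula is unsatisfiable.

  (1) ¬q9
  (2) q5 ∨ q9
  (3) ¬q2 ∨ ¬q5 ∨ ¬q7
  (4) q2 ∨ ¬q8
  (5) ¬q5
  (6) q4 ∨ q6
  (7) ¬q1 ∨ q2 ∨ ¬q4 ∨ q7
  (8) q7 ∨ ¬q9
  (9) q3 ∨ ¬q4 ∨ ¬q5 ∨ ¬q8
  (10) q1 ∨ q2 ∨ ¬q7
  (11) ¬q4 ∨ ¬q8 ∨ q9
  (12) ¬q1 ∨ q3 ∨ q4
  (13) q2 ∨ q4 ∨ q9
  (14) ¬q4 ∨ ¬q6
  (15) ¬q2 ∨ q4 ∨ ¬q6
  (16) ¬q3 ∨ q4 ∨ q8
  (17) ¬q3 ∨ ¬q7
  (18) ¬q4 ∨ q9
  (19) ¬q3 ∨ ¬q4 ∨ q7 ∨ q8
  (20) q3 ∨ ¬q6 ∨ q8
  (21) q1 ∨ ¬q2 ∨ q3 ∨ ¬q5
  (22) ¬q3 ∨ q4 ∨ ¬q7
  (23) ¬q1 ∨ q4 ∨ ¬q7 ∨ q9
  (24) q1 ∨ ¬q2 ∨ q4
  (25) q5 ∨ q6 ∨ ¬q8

Unsatisfiable — no assignment works.

Case q5 = True:
  Clause (¬q5) is falsified — contradiction.
Case q5 = False:
  (¬q9) forces q9 = False.
  Clause (q5 ∨ q9) is falsified — contradiction.
Both cases fail, so the formula is unsatisfiable.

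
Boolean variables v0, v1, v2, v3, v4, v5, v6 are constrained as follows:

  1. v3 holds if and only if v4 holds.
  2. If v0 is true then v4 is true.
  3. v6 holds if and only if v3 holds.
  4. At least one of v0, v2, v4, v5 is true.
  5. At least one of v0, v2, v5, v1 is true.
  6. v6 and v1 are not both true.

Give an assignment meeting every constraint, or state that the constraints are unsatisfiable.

v0: False, v1: False, v2: True, v3: False, v4: False, v5: True, v6: False

  (1) v3=F, v4=F — same ✓
  (2) v0=F ⇒ v4: vacuous ✓
  (3) v6=F, v3=F — same ✓
  (4) {v0, v2, v4, v5}: 2 true — at least one ✓
  (5) {v0, v2, v5, v1}: 2 true — at least one ✓
  (6) v6=F, v1=F — not both ✓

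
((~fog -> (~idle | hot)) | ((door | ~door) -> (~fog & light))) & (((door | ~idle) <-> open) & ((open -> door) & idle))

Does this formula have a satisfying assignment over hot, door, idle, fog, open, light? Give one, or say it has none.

hot = False; door = True; idle = True; fog = True; open = True; light = True

  (~fog -> (~idle | hot)) | ((door | ~door) -> (~fog & light)) = True
    ~fog -> (~idle | hot) = True
      ~fog = False
      ~idle | hot = False
        ~idle = False
    (door | ~door) -> (~fog & light) = False
      door | ~door = True
        ~door = False
      ~fog & light = False
        ~fog = False
  ((door | ~idle) <-> open) & ((open -> door) & idle) = True
    (door | ~idle) <-> open = True
      door | ~idle = True
        ~idle = False
    (open -> door) & idle = True
      open -> door = True
Both conjuncts True, so the formula holds.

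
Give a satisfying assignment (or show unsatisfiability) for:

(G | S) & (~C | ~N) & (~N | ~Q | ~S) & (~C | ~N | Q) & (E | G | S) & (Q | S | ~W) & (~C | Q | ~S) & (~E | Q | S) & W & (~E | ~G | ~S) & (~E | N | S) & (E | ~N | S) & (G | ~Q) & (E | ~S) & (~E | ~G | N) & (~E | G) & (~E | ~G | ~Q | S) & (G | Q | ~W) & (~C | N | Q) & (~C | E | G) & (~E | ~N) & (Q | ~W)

Unit clause (W) forces W = True.
In (Q | ~W) only Q is left, so Q = True.
In (G | ~Q) only G is left, so G = True.
Set N = False.
  then (~E | ~G | N) forces E = False.
  then (E | ~S) forces S = False.
Set C = True.
All clauses satisfied.

N = False, S = False, Q = True, W = True, C = True, E = False, G = True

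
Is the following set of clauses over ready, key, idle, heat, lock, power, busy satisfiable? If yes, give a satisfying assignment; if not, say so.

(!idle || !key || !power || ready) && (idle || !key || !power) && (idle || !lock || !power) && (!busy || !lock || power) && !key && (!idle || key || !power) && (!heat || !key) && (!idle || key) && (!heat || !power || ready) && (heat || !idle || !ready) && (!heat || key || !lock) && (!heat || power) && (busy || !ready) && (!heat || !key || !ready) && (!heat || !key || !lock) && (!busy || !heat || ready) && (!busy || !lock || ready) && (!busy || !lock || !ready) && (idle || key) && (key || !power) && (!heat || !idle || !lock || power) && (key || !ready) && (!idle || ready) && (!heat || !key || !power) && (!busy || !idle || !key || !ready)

Case key = True:
  Clause (!key) is falsified — contradiction.
Case key = False:
  (!idle || key) forces idle = False.
  Clause (idle || key) is falsified — contradiction.
Both cases fail, so the formula is unsatisfiable.

Unsatisfiable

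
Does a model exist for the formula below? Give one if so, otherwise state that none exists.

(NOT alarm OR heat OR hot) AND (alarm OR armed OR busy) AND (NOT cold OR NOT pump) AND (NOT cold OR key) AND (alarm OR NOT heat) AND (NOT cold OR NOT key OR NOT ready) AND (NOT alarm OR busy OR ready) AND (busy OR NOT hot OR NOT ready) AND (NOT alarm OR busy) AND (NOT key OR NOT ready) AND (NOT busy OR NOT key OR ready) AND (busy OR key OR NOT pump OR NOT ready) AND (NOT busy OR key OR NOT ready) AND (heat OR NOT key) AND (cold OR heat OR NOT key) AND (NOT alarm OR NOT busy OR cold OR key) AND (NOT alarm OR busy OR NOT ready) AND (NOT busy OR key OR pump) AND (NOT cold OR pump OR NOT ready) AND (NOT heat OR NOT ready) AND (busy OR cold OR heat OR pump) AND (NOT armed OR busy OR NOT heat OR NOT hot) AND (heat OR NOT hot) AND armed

armed = True, key = False, cold = False, alarm = False, busy = True, heat = False, pump = True, hot = False, ready = False

Unit clause (armed) forces armed = True.
Try key = True:
  (NOT key OR NOT ready) forces ready = False.
  (NOT busy OR NOT key OR ready) forces busy = False.
  (NOT alarm OR busy OR ready) forces alarm = False.
  (alarm OR NOT heat) forces heat = False.
  clause (heat OR NOT key) is falsified — backtrack.
So key = False.
  then (NOT cold OR key) forces cold = False.
Try alarm = True:
  (NOT alarm OR busy) forces busy = True.
  clause (NOT alarm OR NOT busy OR cold OR key) is falsified — backtrack.
So alarm = False.
  then (alarm OR NOT heat) forces heat = False.
  then (heat OR NOT hot) forces hot = False.
Set busy = True.
  then (NOT busy OR key OR NOT ready) forces ready = False.
  then (NOT busy OR key OR pump) forces pump = True.
All clauses satisfied.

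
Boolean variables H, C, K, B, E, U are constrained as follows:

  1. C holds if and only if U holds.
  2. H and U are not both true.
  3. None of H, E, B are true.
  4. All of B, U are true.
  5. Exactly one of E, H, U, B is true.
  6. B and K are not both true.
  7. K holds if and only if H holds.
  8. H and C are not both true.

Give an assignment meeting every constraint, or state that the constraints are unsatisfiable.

Case B = True:
  Constraint (3) is violated (B=T) — contradiction.
Case B = False:
  Constraint (4) is violated (B=F) — contradiction.
Both cases fail — unsatisfiable.

No satisfying assignment exists.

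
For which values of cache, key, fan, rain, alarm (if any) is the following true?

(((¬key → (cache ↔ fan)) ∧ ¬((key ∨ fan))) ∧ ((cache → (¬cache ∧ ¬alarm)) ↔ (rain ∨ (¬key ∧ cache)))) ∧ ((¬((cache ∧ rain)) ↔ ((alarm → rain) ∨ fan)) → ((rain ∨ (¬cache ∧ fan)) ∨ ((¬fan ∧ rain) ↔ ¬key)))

cache=F; key=F; fan=F; rain=T; alarm=F

  ((¬key → (cache ↔ fan)) ∧ ¬((key ∨ fan))) ∧ ((cache → (¬cache ∧ ¬alarm)) ↔ (rain ∨ (¬key ∧ cache))) = True
    (¬key → (cache ↔ fan)) ∧ ¬((key ∨ fan)) = True
      ¬key → (cache ↔ fan) = True
        ¬key = True
        cache ↔ fan = True
      ¬((key ∨ fan)) = True
        key ∨ fan = False
    (cache → (¬cache ∧ ¬alarm)) ↔ (rain ∨ (¬key ∧ cache)) = True
      cache → (¬cache ∧ ¬alarm) = True
        ¬cache ∧ ¬alarm = True
          ¬cache = True
          ¬alarm = True
      rain ∨ (¬key ∧ cache) = True
        ¬key ∧ cache = False
          ¬key = True
  (¬((cache ∧ rain)) ↔ ((alarm → rain) ∨ fan)) → ((rain ∨ (¬cache ∧ fan)) ∨ ((¬fan ∧ rain) ↔ ¬key)) = True
    ¬((cache ∧ rain)) ↔ ((alarm → rain) ∨ fan) = True
      ¬((cache ∧ rain)) = True
        cache ∧ rain = False
      (alarm → rain) ∨ fan = True
        alarm → rain = True
    (rain ∨ (¬cache ∧ fan)) ∨ ((¬fan ∧ rain) ↔ ¬key) = True
      rain ∨ (¬cache ∧ fan) = True
        ¬cache ∧ fan = False
          ¬cache = True
      (¬fan ∧ rain) ↔ ¬key = True
        ¬fan ∧ rain = True
          ¬fan = True
        ¬key = True
Both conjuncts True, so the formula holds.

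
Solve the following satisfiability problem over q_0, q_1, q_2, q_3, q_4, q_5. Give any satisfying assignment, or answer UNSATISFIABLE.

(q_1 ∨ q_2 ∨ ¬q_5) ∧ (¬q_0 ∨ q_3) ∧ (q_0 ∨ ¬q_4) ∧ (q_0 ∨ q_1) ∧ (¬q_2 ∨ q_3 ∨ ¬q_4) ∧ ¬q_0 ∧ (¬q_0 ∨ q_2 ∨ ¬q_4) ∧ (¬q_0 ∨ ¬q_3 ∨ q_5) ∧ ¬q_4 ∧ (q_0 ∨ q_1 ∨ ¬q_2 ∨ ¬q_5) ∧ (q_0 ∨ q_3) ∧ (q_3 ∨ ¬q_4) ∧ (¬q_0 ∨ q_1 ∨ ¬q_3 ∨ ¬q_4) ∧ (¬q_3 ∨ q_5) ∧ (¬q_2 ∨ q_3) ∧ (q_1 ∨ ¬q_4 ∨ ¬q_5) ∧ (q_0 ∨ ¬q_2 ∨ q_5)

Unit clause (¬q_0) forces q_0 = False.
Unit clause (¬q_4) forces q_4 = False.
In (q_0 ∨ q_3) only q_3 is left, so q_3 = True.
In (¬q_3 ∨ q_5) only q_5 is left, so q_5 = True.
In (q_0 ∨ q_1) only q_1 is left, so q_1 = True.
Set q_2 = False.
All clauses satisfied.

q_0=F, q_1=T, q_2=F, q_3=T, q_4=F, q_5=T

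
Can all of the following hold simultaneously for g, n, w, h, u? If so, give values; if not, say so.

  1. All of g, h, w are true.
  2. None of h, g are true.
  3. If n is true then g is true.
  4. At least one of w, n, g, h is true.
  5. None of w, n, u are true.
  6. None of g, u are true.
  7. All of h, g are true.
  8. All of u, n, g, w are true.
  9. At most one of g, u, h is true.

No satisfying assignment exists.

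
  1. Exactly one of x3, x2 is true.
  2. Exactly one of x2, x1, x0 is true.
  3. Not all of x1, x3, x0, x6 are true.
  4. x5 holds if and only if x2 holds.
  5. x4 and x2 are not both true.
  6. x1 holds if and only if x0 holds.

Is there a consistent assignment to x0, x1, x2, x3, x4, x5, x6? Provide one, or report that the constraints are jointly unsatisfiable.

x0 = False; x1 = False; x2 = True; x3 = False; x4 = False; x5 = True; x6 = False

  (1) {x3, x2}: 1 true — exactly one ✓
  (2) {x2, x1, x0}: 1 true — exactly one ✓
  (3) {x1, x3, x0, x6}: 0/4 true — not all ✓
  (4) x5=T, x2=T — same ✓
  (5) x4=F, x2=T — not both ✓
  (6) x1=F, x0=F — same ✓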